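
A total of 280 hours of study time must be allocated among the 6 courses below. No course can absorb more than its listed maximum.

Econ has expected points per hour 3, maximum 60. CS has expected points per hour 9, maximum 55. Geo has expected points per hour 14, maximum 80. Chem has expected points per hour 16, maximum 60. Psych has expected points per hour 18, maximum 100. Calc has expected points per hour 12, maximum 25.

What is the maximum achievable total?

Highest expected points per hour first: Psych 18 > Chem 16 > Geo 14 > Calc 12 > CS 9 > Econ 3.
Psych takes 100 to reach its cap of 100 → 180 left.
Chem: +60 to 60 (cap) → 120 left.
Give Geo 80 to hit its cap of 80 → 40 left.
Calc takes 25 to reach its cap of 25 → 15 left.
CS: +15 (room for 55) → 15. Pool exhausted.
Total = 9×15 + 14×80 + 16×60 + 18×100 + 12×25 = 4315.

4315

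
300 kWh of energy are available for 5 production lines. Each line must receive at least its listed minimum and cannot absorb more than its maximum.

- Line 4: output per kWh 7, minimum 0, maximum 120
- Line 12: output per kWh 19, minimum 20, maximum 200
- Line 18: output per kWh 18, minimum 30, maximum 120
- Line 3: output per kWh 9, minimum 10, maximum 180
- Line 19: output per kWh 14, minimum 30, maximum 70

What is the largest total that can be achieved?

5390

Meeting every minimum uses 0+20+30+10+30 = 90 kWh, leaving 210.
Highest output per kWh first: Line 12 19 > Line 18 18 > Line 19 14 > Line 3 9 > Line 4 7.
Line 12: +180 to 200 (cap) — 30 left.
Line 18 has room for 90 more but only 30 remain, so it gets 60.
Total = 19×200 + 18×60 + 9×10 + 14×30 = 5390.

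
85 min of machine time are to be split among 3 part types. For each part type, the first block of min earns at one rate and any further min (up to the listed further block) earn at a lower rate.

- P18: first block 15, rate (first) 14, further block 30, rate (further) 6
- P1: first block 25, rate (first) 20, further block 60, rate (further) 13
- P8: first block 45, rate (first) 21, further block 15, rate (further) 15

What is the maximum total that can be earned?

1670

Treat each block as its own option and order by rate: P8/first 21 > P1/first 20 > P8/second 15 > P18/first 14 > P1/second 13 > P18/second 6.
P8/first (21): +45 → 40 left.
Fill P1 first block (25 at 20) → 15 left.
Fill P8 second block (15 at 15) → 0 left.
Total = 21×45 + 20×25 + 15×15 = 1670.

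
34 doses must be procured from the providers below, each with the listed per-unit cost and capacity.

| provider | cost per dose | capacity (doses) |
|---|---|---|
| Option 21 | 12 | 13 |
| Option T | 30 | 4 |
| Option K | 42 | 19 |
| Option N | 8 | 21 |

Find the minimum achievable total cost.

324

Cheapest first:
Option N (8): use full 21 ; 13 doses to go.
Take 13 from Option 21 at 12 ; need 0 more.
Option T, Option K: unused.
Cost = 21×8 + 13×12 = 324.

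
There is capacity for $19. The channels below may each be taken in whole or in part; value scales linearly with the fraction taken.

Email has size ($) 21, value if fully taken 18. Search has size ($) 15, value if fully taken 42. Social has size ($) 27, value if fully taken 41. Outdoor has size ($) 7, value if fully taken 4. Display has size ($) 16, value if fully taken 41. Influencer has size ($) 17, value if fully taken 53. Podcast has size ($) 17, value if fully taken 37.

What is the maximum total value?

58.6

Best value per unit of size first: Influencer 53/17≈3.12, Search 42/15≈2.8, Display 41/16≈2.56, Podcast 37/17≈2.18, Social 41/27≈1.52, Email 18/21≈0.857, Outdoor 4/7≈0.571.
All 17 $ of Influencer fit (value 53) ; 2 remain.
2 $ left: a 2/15 share of Search gives 42×2/15 = 5.6.
Total value = 58.6.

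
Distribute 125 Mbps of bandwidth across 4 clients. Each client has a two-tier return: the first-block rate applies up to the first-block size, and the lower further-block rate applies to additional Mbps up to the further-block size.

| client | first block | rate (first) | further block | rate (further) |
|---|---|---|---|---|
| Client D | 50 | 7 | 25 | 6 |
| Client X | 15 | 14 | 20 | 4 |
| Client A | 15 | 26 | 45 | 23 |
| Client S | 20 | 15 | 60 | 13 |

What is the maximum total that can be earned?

2325

Rank every tier by rate: Client A/T1 26 > Client A/T2 23 > Client S/T1 15 > Client X/T1 14 > Client S/T2 13 > Client D/T1 7 > Client D/T2 6 > Client X/T2 4.
Client A T1 at 26: fill all 15 → 110 left.
Client A T2 at 23: fill all 45 → 65 left.
Client S/T1 (15): +20 → 45 left.
Fill Client X T1 block (15 at 14) → 30 left.
Client S T2 at 13: only 30 left, fill 30.
Total = 26×15 + 23×45 + 15×20 + 14×15 + 13×30 = 2325.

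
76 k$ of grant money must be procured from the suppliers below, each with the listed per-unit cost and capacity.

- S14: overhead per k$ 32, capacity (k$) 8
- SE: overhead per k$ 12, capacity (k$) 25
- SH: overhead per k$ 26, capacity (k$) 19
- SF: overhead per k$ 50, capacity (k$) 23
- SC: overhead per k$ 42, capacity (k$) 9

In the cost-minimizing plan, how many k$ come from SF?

Cheapest first:
Take 25 from SE at 12 — need 51 more.
SH (26): use full 19 — 32 k$ to go.
Take 8 from S14 at 32 — need 24 more.
SC at 42: take all 9 k$ — 15 still needed.
SF (50): take the remaining 15 — done.

15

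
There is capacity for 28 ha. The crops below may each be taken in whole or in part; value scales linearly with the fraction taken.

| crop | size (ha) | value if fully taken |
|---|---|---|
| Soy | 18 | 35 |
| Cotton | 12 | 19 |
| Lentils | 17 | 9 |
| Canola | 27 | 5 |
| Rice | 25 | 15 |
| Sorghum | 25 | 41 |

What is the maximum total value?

Rank by value-to-size ratio: Soy 35/18≈1.94, Sorghum 41/25≈1.64, Cotton 19/12≈1.58, Rice 15/25≈0.6, Lentils 9/17≈0.529, Canola 5/27≈0.185.
All 18 ha of Soy fit (value 35) — 10 remain.
Fill the last 10 ha with part of Sorghum: 10/25 of it earns 16.4.
Total value = 51.4.

51.4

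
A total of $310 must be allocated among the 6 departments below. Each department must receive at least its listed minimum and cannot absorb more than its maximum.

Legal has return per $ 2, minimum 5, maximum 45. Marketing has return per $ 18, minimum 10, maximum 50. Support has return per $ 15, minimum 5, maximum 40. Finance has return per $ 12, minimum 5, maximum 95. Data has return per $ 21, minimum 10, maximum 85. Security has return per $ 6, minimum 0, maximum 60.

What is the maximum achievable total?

4645

Meeting every minimum uses 5+10+5+5+10+0 = 35 $, leaving 275.
Highest return per $ first: Data 21 > Marketing 18 > Support 15 > Finance 12 > Security 6 > Legal 2.
Data takes 75 more to reach its cap of 85 → 200 left.
Give Marketing 40 more to hit its cap of 50 → 160 left.
Support: +35 to 40 (cap) → 125 left.
Finance takes 90 more to reach its cap of 95 → 35 left.
Security has room for 60 more but only 35 remain, so it gets 35.
Total = 2×5 + 18×50 + 15×40 + 12×95 + 21×85 + 6×35 = 4645.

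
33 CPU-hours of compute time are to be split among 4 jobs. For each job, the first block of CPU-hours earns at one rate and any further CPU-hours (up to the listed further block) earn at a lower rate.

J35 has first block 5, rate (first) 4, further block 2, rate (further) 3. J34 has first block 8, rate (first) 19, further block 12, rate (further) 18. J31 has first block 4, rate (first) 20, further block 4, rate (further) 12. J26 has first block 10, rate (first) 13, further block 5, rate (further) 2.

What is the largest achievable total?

Rank every tier by rate: J31/first 20 > J34/first 19 > J34/second 18 > J26/first 13 > J31/second 12 > J35/first 4 > J35/second 3 > J26/second 2.
J31/first (20): +4 — 29 left.
J34 first at 19: fill all 8 — 21 left.
J34 second at 18: fill all 12 — 9 left.
J26 first at 13: only 9 left, fill 9.
Total = 20×4 + 19×8 + 18×12 + 13×9 = 565.

565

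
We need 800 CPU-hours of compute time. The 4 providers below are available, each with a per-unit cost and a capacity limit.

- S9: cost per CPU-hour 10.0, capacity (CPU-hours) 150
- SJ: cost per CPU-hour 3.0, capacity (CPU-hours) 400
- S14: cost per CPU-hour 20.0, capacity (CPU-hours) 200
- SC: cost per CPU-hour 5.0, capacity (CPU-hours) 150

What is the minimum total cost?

Fill from the cheapest provider first.
SJ at 3.0: take all 400 CPU-hours → 400 still needed.
SC (5.0): use full 150 → 250 CPU-hours to go.
S9 (10.0): use full 150 → 100 CPU-hours to go.
S14 at 20.0: take 100 of its 200 → requirement met.
Cost = 400×3.0 + 150×5.0 + 150×10.0 + 100×20.0 = 5450.

5450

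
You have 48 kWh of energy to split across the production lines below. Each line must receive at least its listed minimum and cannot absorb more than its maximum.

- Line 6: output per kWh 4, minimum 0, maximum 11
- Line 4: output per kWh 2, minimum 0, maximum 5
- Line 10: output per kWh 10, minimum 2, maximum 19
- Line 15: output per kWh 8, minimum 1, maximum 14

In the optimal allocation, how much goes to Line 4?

4

Meeting every minimum uses 0+0+2+1 = 3 kWh, leaving 45.
Order the production lines by output per kWh: Line 10 10 > Line 15 8 > Line 6 4 > Line 4 2.
Line 10 takes 17 more to reach its cap of 19 → 28 left.
Line 15 takes 13 more to reach its cap of 14 → 15 left.
Give Line 6 11 more to hit its cap of 11 → 4 left.
Line 4: +4 (room for 5) → 4. Pool exhausted.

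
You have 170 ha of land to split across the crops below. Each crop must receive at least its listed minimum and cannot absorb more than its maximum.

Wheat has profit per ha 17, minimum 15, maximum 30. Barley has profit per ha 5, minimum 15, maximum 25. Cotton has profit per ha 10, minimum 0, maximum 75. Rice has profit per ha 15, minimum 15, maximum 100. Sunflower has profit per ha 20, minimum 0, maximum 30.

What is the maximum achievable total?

Meeting every minimum uses 15+15+0+15+0 = 45 ha, leaving 125.
Highest profit per ha first: Sunflower 20 > Wheat 17 > Rice 15 > Cotton 10 > Barley 5.
Sunflower: +30 to 30 (cap) — 95 left.
Wheat: +15 to 30 (cap) — 80 left.
Only 80 left; Rice takes them to reach 95.
Total = 17×30 + 5×15 + 15×95 + 20×30 = 2610.

2610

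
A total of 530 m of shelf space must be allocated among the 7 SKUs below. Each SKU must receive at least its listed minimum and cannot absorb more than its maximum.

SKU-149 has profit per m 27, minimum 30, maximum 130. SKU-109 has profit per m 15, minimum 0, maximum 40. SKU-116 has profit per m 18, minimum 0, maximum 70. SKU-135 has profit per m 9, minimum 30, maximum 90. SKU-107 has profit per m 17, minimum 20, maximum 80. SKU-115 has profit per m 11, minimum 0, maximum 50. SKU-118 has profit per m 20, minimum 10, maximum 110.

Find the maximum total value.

9930

Meeting every minimum uses 30+0+0+30+20+0+10 = 90 m, leaving 440.
Highest profit per m first: SKU-149 27 > SKU-118 20 > SKU-116 18 > SKU-107 17 > SKU-109 15 > SKU-115 11 > SKU-135 9.
Give SKU-149 100 more to hit its cap of 130 ; 340 left.
SKU-118 takes 100 more to reach its cap of 110 ; 240 left.
SKU-116 takes 70 more to reach its cap of 70 ; 170 left.
SKU-107: +60 to 80 (cap) ; 110 left.
Give SKU-109 40 more to hit its cap of 40 ; 70 left.
SKU-115 takes 50 more to reach its cap of 50 ; 20 left.
Only 20 left; SKU-135 takes them to reach 50.
Total = 27×130 + 15×40 + 18×70 + 9×50 + 17×80 + 11×50 + 20×110 = 9930.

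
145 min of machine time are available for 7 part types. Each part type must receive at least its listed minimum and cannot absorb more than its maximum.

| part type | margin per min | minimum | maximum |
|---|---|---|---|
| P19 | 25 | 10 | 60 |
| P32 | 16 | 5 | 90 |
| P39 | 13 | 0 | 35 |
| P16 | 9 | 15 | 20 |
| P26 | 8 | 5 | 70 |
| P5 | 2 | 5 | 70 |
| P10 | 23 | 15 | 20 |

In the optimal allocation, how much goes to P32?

Meeting every minimum uses 10+5+0+15+5+5+15 = 55 min, leaving 90.
Highest margin per min first: P19 25 > P10 23 > P32 16 > P39 13 > P16 9 > P26 8 > P5 2.
P19: +50 to 60 (cap) ; 40 left.
Give P10 5 more to hit its cap of 20 ; 35 left.
P32 has room for 85 more but only 35 remain, so it gets 40.

40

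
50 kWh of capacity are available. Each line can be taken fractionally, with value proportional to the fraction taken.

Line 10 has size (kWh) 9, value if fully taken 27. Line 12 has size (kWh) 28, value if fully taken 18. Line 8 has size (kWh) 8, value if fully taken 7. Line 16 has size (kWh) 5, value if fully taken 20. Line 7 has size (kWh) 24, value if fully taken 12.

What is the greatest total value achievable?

Best value per unit of size first: Line 16 20/5≈4, Line 10 27/9≈3, Line 8 7/8≈0.875, Line 12 18/28≈0.643, Line 7 12/24≈0.5.
All 5 kWh of Line 16 fit (value 20) ; 45 remain.
Line 10: take in full, 9 kWh for value 27 ; 36 left.
Line 8: take in full, 8 kWh for value 7 ; 28 left.
Line 12: take in full, 28 kWh for value 18 ; 0 left.
Total value = 72.

72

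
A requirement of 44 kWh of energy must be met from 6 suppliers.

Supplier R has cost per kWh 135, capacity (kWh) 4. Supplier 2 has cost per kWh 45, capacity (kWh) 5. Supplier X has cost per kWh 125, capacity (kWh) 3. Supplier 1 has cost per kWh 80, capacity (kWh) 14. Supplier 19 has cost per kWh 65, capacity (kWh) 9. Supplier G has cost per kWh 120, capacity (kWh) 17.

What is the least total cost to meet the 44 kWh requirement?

3850

Use suppliers in increasing cost order.
Take 5 from Supplier 2 at 45 → need 39 more.
Supplier 19 at 65: take all 9 kWh → 30 still needed.
Supplier 1 at 80: take all 14 kWh → 16 still needed.
Supplier G at 120: take 16 of its 17 → requirement met.
Supplier X, Supplier R: unused.
Cost = 5×45 + 9×65 + 14×80 + 16×120 = 3850.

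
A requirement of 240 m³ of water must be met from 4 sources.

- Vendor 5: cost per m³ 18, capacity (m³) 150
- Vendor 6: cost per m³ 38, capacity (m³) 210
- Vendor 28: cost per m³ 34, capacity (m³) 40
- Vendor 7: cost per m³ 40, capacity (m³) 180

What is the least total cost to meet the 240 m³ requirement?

5960

Use sources in increasing cost order.
Vendor 5 at 18: take all 150 m³ → 90 still needed.
Take 40 from Vendor 28 at 34 → need 50 more.
Vendor 6 (38): take the remaining 50 → done.
Vendor 7: unused.
Cost = 150×18 + 40×34 + 50×38 = 5960.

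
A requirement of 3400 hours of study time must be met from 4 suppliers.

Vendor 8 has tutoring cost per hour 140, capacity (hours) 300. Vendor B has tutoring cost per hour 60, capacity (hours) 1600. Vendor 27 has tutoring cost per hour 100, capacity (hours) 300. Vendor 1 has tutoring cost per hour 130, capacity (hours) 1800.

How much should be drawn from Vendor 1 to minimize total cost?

1500

Use suppliers in increasing cost order.
Take 1600 from Vendor B at 60 ; need 1800 more.
Take 300 from Vendor 27 at 100 ; need 1500 more.
Vendor 1 at 130: take 1500 of its 1800 ; requirement met.
Vendor 8: unused.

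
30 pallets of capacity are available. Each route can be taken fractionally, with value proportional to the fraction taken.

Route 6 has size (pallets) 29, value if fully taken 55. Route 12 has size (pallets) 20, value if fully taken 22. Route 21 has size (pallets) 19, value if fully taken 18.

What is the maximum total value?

Best value per unit of size first: Route 6 55/29≈1.9, Route 12 22/20≈1.1, Route 21 18/19≈0.947.
All 29 pallets of Route 6 fit (value 55) → 1 remain.
Only 1 pallets remain; take 1/20 of Route 12 for value 22×1/20 = 1.1.
Total value = 56.1.

56.1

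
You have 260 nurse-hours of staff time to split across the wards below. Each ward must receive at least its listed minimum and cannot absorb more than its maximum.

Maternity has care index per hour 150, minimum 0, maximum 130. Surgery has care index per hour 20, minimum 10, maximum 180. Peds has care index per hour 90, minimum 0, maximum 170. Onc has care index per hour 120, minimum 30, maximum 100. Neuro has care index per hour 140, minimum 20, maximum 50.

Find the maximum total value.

Meeting every minimum uses 0+10+0+30+20 = 60 nurse-hours, leaving 200.
Order the wards by care index per hour: Maternity 150 > Neuro 140 > Onc 120 > Peds 90 > Surgery 20.
Maternity takes 130 more to reach its cap of 130 ; 70 left.
Neuro: +30 to 50 (cap) ; 40 left.
Onc: +40 (room for 70) → 70. Pool exhausted.
Total = 150×130 + 20×10 + 120×70 + 140×50 = 35100.

35100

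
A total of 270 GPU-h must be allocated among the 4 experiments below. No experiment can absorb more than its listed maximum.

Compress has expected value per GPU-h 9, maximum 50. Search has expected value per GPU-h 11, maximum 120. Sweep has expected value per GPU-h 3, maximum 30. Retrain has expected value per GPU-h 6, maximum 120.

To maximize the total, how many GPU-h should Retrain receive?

Order the experiments by expected value per GPU-h: Search 11 > Compress 9 > Retrain 6 > Sweep 3.
Search takes 120 to reach its cap of 120 ; 150 left.
Give Compress 50 to hit its cap of 50 ; 100 left.
Retrain has room for 120 but only 100 remain, so it gets 100.

100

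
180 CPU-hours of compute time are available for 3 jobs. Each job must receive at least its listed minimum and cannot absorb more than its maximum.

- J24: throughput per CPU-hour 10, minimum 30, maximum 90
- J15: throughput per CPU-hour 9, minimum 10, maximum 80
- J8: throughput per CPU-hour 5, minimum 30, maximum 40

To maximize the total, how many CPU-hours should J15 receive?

60

Meeting every minimum uses 30+10+30 = 70 CPU-hours, leaving 110.
Order the jobs by throughput per CPU-hour: J24 10 > J15 9 > J8 5.
J24 takes 60 more to reach its cap of 90 → 50 left.
J15 has room for 70 more but only 50 remain, so it gets 60.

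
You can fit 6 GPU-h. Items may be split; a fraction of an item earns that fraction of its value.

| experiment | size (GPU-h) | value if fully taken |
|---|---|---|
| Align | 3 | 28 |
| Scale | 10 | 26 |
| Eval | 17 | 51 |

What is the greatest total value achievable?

Best value per unit of size first: Align 28/3≈9.33, Eval 51/17≈3, Scale 26/10≈2.6.
Align: take in full, 3 GPU-h for value 28 ; 3 left.
Fill the last 3 GPU-h with part of Eval: 3/17 of it earns 9.
Total value = 37.

37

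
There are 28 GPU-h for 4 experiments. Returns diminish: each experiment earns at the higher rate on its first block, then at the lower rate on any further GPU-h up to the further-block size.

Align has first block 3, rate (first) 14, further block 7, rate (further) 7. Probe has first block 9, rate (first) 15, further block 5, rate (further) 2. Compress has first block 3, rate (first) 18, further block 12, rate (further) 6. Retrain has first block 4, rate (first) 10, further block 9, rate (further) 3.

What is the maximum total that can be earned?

332

Order all 8 blocks by rate: Compress/first 18 > Probe/first 15 > Align/first 14 > Retrain/first 10 > Align/second 7 > Compress/second 6 > Retrain/second 3 > Probe/second 2.
Compress first at 18: fill all 3 → 25 left.
Probe/first (15): +9 → 16 left.
Fill Align first block (3 at 14) → 13 left.
Retrain first at 10: fill all 4 → 9 left.
Fill Align second block (7 at 7) → 2 left.
2 remain; put them into Compress second at 6.
Total = 18×3 + 15×9 + 14×3 + 10×4 + 7×7 + 6×2 = 332.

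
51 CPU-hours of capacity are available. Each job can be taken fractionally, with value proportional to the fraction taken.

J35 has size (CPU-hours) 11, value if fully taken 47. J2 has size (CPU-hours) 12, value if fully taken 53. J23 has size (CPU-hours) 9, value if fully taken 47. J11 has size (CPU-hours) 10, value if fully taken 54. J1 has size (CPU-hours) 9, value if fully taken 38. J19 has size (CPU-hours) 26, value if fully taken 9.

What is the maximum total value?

239

Best value per unit of size first: J11 54/10≈5.4, J23 47/9≈5.22, J2 53/12≈4.42, J35 47/11≈4.27, J1 38/9≈4.22, J19 9/26≈0.346.
All 10 CPU-hours of J11 fit (value 54) ; 41 remain.
All 9 CPU-hours of J23 fit (value 47) ; 32 remain.
All 12 CPU-hours of J2 fit (value 53) ; 20 remain.
J35: take in full, 11 CPU-hours for value 47 ; 9 left.
All 9 CPU-hours of J1 fit (value 38) ; 0 remain.
Total value = 239.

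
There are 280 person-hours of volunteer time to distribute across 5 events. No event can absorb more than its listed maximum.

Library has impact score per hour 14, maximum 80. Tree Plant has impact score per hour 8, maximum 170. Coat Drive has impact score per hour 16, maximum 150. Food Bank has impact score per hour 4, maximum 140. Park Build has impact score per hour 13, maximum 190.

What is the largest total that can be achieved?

Order the events by impact score per hour: Coat Drive 16 > Library 14 > Park Build 13 > Tree Plant 8 > Food Bank 4.
Coat Drive takes 150 to reach its cap of 150 — 130 left.
Library: +80 to 80 (cap) — 50 left.
Park Build: +50 (room for 190) → 50. Pool exhausted.
Total = 14×80 + 16×150 + 13×50 = 4170.

4170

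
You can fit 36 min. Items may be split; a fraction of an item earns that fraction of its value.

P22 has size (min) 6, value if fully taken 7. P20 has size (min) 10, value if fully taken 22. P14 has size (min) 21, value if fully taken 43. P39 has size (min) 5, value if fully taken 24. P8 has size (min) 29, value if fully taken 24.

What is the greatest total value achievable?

Sort by value density: P39 24/5≈4.8, P20 22/10≈2.2, P14 43/21≈2.05, P22 7/6≈1.17, P8 24/29≈0.828.
Take all of P39 (5 min, value 24) ; 31 min left.
Take all of P20 (10 min, value 22) ; 21 min left.
Take all of P14 (21 min, value 43) ; 0 min left.
Total value = 89.

89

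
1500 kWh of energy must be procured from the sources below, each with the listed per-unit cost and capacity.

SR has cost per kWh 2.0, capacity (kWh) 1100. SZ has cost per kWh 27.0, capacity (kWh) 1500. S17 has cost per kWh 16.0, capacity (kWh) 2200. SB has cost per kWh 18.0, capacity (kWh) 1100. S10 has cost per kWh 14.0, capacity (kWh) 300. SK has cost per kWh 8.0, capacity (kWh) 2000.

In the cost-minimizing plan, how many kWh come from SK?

400

Use sources in increasing cost order.
SR at 2.0: take all 1100 kWh ; 400 still needed.
SK (8.0): take the remaining 400 ; done.
S10, S17, SB, SZ: unused.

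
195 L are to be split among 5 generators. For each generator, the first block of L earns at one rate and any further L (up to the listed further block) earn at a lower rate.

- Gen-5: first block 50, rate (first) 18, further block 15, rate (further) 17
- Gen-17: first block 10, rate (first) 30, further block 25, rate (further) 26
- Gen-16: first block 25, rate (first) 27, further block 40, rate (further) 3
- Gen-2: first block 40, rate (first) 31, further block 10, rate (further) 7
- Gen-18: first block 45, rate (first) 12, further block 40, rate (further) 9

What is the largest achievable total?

4380

Rank every tier by rate: Gen-2/T1 31 > Gen-17/T1 30 > Gen-16/T1 27 > Gen-17/T2 26 > Gen-5/T1 18 > Gen-5/T2 17 > Gen-18/T1 12 > Gen-18/T2 9 > Gen-2/T2 7 > Gen-16/T2 3.
Fill Gen-2 T1 block (40 at 31) ; 155 left.
Fill Gen-17 T1 block (10 at 30) ; 145 left.
Gen-16 T1 at 27: fill all 25 ; 120 left.
Gen-17 T2 at 26: fill all 25 ; 95 left.
Fill Gen-5 T1 block (50 at 18) ; 45 left.
Gen-5 T2 at 17: fill all 15 ; 30 left.
Gen-18/T1: +30 of 45 at 12; pool empty.
Total = 31×40 + 30×10 + 27×25 + 26×25 + 18×50 + 17×15 + 12×30 = 4380.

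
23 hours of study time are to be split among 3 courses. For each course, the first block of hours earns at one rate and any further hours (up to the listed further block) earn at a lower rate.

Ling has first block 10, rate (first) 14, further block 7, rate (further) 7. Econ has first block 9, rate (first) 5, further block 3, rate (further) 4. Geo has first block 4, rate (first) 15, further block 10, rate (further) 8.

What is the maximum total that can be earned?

Order all 6 blocks by rate: Geo/tier1 15 > Ling/tier1 14 > Geo/tier2 8 > Ling/tier2 7 > Econ/tier1 5 > Econ/tier2 4.
Fill Geo tier1 block (4 at 15) ; 19 left.
Fill Ling tier1 block (10 at 14) ; 9 left.
Geo tier2 at 8: only 9 left, fill 9.
Total = 15×4 + 14×10 + 8×9 = 272.

272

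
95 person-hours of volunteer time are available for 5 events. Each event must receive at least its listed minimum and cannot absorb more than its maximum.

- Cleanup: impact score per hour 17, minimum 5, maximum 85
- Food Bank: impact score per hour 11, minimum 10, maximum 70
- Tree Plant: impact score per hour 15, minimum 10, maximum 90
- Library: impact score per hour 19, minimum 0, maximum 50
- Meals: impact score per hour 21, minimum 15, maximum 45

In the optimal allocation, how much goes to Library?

Meeting every minimum uses 5+10+10+0+15 = 40 person-hours, leaving 55.
Highest impact score per hour first: Meals 21 > Library 19 > Cleanup 17 > Tree Plant 15 > Food Bank 11.
Meals takes 30 more to reach its cap of 45 → 25 left.
Only 25 left; Library takes them to reach 25.

25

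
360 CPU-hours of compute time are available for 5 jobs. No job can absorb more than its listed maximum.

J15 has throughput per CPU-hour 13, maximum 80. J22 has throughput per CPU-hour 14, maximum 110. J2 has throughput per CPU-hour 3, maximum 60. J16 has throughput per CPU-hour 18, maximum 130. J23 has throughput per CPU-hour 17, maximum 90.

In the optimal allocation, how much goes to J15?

30

Rank by throughput per CPU-hour: J16 18 > J23 17 > J22 14 > J15 13 > J2 3.
J16 takes 130 to reach its cap of 130 — 230 left.
J23 takes 90 to reach its cap of 90 — 140 left.
J22 takes 110 to reach its cap of 110 — 30 left.
J15: +30 (room for 80) → 30. Pool exhausted.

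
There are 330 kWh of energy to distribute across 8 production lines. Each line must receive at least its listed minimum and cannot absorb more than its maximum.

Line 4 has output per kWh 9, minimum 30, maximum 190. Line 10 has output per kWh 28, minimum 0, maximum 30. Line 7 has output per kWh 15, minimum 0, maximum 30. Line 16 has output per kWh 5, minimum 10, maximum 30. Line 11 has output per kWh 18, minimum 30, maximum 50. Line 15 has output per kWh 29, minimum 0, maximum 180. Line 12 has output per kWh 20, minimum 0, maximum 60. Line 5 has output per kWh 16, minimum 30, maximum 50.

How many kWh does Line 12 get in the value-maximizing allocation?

Meeting every minimum uses 30+0+0+10+30+0+0+30 = 100 kWh, leaving 230.
Order the production lines by output per kWh: Line 15 29 > Line 10 28 > Line 12 20 > Line 11 18 > Line 5 16 > Line 7 15 > Line 4 9 > Line 16 5.
Line 15: +180 to 180 (cap) — 50 left.
Give Line 10 30 more to hit its cap of 30 — 20 left.
Line 12: +20 (room for 60) → 20. Pool exhausted.

20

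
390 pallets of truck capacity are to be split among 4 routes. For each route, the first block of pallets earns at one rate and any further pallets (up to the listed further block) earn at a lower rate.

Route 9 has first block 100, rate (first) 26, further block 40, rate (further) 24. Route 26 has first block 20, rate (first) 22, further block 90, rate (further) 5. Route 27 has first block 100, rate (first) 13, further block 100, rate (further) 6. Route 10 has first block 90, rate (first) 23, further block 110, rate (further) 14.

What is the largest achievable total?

Rank every tier by rate: Route 9/T1 26 > Route 9/T2 24 > Route 10/T1 23 > Route 26/T1 22 > Route 10/T2 14 > Route 27/T1 13 > Route 27/T2 6 > Route 26/T2 5.
Route 9 T1 at 26: fill all 100 ; 290 left.
Route 9 T2 at 24: fill all 40 ; 250 left.
Route 10 T1 at 23: fill all 90 ; 160 left.
Fill Route 26 T1 block (20 at 22) ; 140 left.
Fill Route 10 T2 block (110 at 14) ; 30 left.
30 remain; put them into Route 27 T1 at 13.
Total = 26×100 + 24×40 + 23×90 + 22×20 + 14×110 + 13×30 = 8000.

8000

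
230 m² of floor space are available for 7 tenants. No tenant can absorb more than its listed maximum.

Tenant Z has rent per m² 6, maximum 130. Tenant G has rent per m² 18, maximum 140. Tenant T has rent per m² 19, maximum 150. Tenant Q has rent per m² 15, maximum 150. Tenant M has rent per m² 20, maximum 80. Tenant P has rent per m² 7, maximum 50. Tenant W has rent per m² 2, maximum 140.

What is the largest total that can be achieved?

Rank by rent per m²: Tenant M 20 > Tenant T 19 > Tenant G 18 > Tenant Q 15 > Tenant P 7 > Tenant Z 6 > Tenant W 2.
Tenant M takes 80 to reach its cap of 80 ; 150 left.
Give Tenant T 150 to hit its cap of 150 ; 0 left.
Total = 19×150 + 20×80 = 4450.

4450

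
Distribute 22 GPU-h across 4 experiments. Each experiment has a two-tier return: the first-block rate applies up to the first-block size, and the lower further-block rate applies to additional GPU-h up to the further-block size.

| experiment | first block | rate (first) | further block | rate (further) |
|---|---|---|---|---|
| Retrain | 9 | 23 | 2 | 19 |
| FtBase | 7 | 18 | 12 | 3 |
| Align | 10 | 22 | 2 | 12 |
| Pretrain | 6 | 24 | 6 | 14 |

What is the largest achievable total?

505

Treat each block as its own option and order by rate: Pretrain/T1 24 > Retrain/T1 23 > Align/T1 22 > Retrain/T2 19 > FtBase/T1 18 > Pretrain/T2 14 > Align/T2 12 > FtBase/T2 3.
Pretrain/T1 (24): +6 ; 16 left.
Retrain T1 at 23: fill all 9 ; 7 left.
Align/T1: +7 of 10 at 22; pool empty.
Total = 24×6 + 23×9 + 22×7 = 505.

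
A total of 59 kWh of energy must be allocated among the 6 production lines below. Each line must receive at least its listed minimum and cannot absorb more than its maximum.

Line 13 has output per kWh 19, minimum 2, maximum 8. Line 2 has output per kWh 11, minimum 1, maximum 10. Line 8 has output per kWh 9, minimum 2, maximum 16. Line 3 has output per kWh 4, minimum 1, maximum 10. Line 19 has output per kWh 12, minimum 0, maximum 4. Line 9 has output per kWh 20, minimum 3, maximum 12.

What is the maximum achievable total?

Meeting every minimum uses 2+1+2+1+0+3 = 9 kWh, leaving 50.
Order the production lines by output per kWh: Line 9 20 > Line 13 19 > Line 19 12 > Line 2 11 > Line 8 9 > Line 3 4.
Give Line 9 9 more to hit its cap of 12 → 41 left.
Line 13 takes 6 more to reach its cap of 8 → 35 left.
Give Line 19 4 more to hit its cap of 4 → 31 left.
Give Line 2 9 more to hit its cap of 10 → 22 left.
Give Line 8 14 more to hit its cap of 16 → 8 left.
Line 3 has room for 9 more but only 8 remain, so it gets 9.
Total = 19×8 + 11×10 + 9×16 + 4×9 + 12×4 + 20×12 = 730.

730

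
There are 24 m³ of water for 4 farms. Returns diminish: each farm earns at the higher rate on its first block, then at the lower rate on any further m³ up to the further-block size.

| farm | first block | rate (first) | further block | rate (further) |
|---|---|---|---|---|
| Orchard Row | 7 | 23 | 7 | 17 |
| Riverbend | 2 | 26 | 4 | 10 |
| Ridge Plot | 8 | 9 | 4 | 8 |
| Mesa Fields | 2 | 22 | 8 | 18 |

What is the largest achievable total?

486

Treat each block as its own option and order by rate: Riverbend/T1 26 > Orchard Row/T1 23 > Mesa Fields/T1 22 > Mesa Fields/T2 18 > Orchard Row/T2 17 > Riverbend/T2 10 > Ridge Plot/T1 9 > Ridge Plot/T2 8.
Riverbend/T1 (26): +2 → 22 left.
Fill Orchard Row T1 block (7 at 23) → 15 left.
Fill Mesa Fields T1 block (2 at 22) → 13 left.
Fill Mesa Fields T2 block (8 at 18) → 5 left.
5 remain; put them into Orchard Row T2 at 17.
Total = 26×2 + 23×7 + 22×2 + 18×8 + 17×5 = 486.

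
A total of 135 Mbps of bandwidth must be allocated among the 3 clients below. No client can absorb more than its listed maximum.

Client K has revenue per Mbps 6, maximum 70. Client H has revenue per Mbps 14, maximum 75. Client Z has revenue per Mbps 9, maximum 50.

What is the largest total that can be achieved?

Order the clients by revenue per Mbps: Client H 14 > Client Z 9 > Client K 6.
Client H takes 75 to reach its cap of 75 ; 60 left.
Client Z: +50 to 50 (cap) ; 10 left.
Client K has room for 70 but only 10 remain, so it gets 10.
Total = 6×10 + 14×75 + 9×50 = 1560.

1560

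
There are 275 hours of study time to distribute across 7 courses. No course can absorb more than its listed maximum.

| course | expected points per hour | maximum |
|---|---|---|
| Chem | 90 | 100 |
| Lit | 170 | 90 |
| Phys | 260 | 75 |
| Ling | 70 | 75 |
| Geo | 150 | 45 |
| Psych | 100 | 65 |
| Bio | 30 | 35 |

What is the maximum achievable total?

Highest expected points per hour first: Phys 260 > Lit 170 > Geo 150 > Psych 100 > Chem 90 > Ling 70 > Bio 30.
Give Phys 75 to hit its cap of 75 — 200 left.
Lit: +90 to 90 (cap) — 110 left.
Geo takes 45 to reach its cap of 45 — 65 left.
Give Psych 65 to hit its cap of 65 — 0 left.
Total = 170×90 + 260×75 + 150×45 + 100×65 = 48050.

48050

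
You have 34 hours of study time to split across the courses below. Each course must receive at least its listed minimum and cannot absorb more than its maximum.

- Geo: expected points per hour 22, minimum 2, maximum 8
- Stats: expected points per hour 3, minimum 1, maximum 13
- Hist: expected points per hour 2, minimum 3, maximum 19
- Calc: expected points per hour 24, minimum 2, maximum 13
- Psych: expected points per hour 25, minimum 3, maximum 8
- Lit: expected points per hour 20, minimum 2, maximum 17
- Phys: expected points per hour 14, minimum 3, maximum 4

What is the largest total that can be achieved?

Meeting every minimum uses 2+1+3+2+3+2+3 = 16 hours, leaving 18.
Rank by expected points per hour: Psych 25 > Calc 24 > Geo 22 > Lit 20 > Phys 14 > Stats 3 > Hist 2.
Give Psych 5 more to hit its cap of 8 ; 13 left.
Give Calc 11 more to hit its cap of 13 ; 2 left.
Only 2 left; Geo takes them to reach 4.
Total = 22×4 + 3×1 + 2×3 + 24×13 + 25×8 + 20×2 + 14×3 = 691.

691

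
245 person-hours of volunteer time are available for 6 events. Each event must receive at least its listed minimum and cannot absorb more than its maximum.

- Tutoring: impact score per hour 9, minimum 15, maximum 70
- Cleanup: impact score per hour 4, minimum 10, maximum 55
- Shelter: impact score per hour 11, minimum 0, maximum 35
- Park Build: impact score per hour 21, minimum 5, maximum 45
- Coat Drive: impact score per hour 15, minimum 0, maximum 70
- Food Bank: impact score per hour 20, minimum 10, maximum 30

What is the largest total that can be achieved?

Meeting every minimum uses 15+10+0+5+0+10 = 40 person-hours, leaving 205.
Order the events by impact score per hour: Park Build 21 > Food Bank 20 > Coat Drive 15 > Shelter 11 > Tutoring 9 > Cleanup 4.
Park Build takes 40 more to reach its cap of 45 — 165 left.
Food Bank: +20 to 30 (cap) — 145 left.
Give Coat Drive 70 more to hit its cap of 70 — 75 left.
Shelter takes 35 more to reach its cap of 35 — 40 left.
Tutoring has room for 55 more but only 40 remain, so it gets 55.
Total = 9×55 + 4×10 + 11×35 + 21×45 + 15×70 + 20×30 = 3515.

3515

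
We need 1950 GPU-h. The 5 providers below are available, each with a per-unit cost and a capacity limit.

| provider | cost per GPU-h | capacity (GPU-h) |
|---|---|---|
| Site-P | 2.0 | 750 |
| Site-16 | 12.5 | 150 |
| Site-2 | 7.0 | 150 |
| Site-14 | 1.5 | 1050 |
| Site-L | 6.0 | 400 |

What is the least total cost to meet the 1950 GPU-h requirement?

Fill from the cheapest provider first.
Site-14 at 1.5: take all 1050 GPU-h → 900 still needed.
Site-P at 2.0: take all 750 GPU-h → 150 still needed.
Take 150 from Site-L at 6.0 to finish.
Site-2, Site-16: unused.
Cost = 1050×1.5 + 750×2.0 + 150×6.0 = 3975.

3975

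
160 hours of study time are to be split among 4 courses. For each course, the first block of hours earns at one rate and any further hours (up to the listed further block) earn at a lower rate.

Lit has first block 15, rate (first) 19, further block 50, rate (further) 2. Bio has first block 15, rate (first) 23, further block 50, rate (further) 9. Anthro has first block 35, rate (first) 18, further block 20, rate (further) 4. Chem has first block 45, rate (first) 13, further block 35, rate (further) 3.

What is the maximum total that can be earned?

2295

Order all 8 blocks by rate: Bio/T1 23 > Lit/T1 19 > Anthro/T1 18 > Chem/T1 13 > Bio/T2 9 > Anthro/T2 4 > Chem/T2 3 > Lit/T2 2.
Bio/T1 (23): +15 — 145 left.
Lit/T1 (19): +15 — 130 left.
Anthro T1 at 18: fill all 35 — 95 left.
Chem/T1 (13): +45 — 50 left.
Bio T2 at 9: fill all 50 — 0 left.
Total = 23×15 + 19×15 + 18×35 + 13×45 + 9×50 = 2295.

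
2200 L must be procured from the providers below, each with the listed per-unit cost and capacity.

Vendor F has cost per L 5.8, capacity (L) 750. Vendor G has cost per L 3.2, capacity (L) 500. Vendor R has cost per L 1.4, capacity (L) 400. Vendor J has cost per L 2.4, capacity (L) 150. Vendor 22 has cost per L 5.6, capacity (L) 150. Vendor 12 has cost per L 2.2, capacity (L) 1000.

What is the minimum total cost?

Use providers in increasing cost order.
Vendor R at 1.4: take all 400 L ; 1800 still needed.
Vendor 12 (2.2): use full 1000 ; 800 L to go.
Vendor J (2.4): use full 150 ; 650 L to go.
Take 500 from Vendor G at 3.2 ; need 150 more.
Take 150 from Vendor 22 at 5.6 ; need 0 more.
Vendor F: unused.
Cost = 400×1.4 + 1000×2.2 + 150×2.4 + 500×3.2 + 150×5.6 = 5560.

5560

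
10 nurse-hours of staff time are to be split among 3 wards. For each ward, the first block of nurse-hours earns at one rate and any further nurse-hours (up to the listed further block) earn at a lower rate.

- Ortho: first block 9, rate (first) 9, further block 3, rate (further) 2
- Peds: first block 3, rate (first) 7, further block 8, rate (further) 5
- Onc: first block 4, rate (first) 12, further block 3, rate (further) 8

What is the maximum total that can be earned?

Order all 6 blocks by rate: Onc/T1 12 > Ortho/T1 9 > Onc/T2 8 > Peds/T1 7 > Peds/T2 5 > Ortho/T2 2.
Fill Onc T1 block (4 at 12) — 6 left.
6 remain; put them into Ortho T1 at 9.
Total = 12×4 + 9×6 = 102.

102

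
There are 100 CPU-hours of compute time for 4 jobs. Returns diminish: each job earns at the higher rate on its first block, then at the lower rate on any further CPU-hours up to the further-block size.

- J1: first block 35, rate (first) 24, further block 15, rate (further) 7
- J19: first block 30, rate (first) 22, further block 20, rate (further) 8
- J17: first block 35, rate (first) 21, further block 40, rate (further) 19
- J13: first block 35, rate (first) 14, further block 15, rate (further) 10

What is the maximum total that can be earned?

2235

Order all 8 blocks by rate: J1/T1 24 > J19/T1 22 > J17/T1 21 > J17/T2 19 > J13/T1 14 > J13/T2 10 > J19/T2 8 > J1/T2 7.
J1/T1 (24): +35 → 65 left.
Fill J19 T1 block (30 at 22) → 35 left.
J17/T1 (21): +35 → 0 left.
Total = 24×35 + 22×30 + 21×35 = 2235.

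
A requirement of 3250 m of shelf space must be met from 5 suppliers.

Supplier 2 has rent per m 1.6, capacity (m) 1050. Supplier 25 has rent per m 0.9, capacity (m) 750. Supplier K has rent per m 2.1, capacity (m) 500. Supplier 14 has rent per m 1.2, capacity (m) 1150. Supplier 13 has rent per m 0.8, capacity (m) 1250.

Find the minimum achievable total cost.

Cheapest first:
Take 1250 from Supplier 13 at 0.8 → need 2000 more.
Take 750 from Supplier 25 at 0.9 → need 1250 more.
Supplier 14 (1.2): use full 1150 → 100 m to go.
Supplier 2 at 1.6: take 100 of its 1050 → requirement met.
Supplier K: unused.
Cost = 1250×0.8 + 750×0.9 + 1150×1.2 + 100×1.6 = 3215.

3215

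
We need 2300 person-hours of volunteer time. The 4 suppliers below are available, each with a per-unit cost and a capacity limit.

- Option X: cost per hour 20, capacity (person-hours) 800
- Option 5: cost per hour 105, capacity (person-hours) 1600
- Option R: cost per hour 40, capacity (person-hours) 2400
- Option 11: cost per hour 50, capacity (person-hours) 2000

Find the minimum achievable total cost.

76000

Fill from the cheapest supplier first.
Take 800 from Option X at 20 ; need 1500 more.
Option R at 40: take 1500 of its 2400 ; requirement met.
Option 11, Option 5: unused.
Cost = 800×20 + 1500×40 = 76000.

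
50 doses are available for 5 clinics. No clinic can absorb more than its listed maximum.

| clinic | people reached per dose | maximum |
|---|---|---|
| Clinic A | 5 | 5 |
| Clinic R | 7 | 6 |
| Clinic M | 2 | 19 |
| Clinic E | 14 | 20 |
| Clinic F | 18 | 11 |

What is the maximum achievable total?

Rank by people reached per dose: Clinic F 18 > Clinic E 14 > Clinic R 7 > Clinic A 5 > Clinic M 2.
Give Clinic F 11 to hit its cap of 11 ; 39 left.
Clinic E: +20 to 20 (cap) ; 19 left.
Clinic R takes 6 to reach its cap of 6 ; 13 left.
Clinic A: +5 to 5 (cap) ; 8 left.
Clinic M has room for 19 but only 8 remain, so it gets 8.
Total = 5×5 + 7×6 + 2×8 + 14×20 + 18×11 = 561.

561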